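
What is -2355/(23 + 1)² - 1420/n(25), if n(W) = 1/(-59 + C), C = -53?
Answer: 30534895/192 ≈ 1.5904e+5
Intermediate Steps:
n(W) = -1/112 (n(W) = 1/(-59 - 53) = 1/(-112) = -1/112)
-2355/(23 + 1)² - 1420/n(25) = -2355/(23 + 1)² - 1420/(-1/112) = -2355/(24²) - 1420*(-112) = -2355/576 + 159040 = -2355*1/576 + 159040 = -785/192 + 159040 = 30534895/192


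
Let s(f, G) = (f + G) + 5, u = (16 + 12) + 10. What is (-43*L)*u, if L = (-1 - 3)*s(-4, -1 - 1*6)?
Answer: -39216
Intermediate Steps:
u = 38 (u = 28 + 10 = 38)
s(f, G) = 5 + G + f (s(f, G) = (G + f) + 5 = 5 + G + f)
L = 24 (L = (-1 - 3)*(5 + (-1 - 1*6) - 4) = -4*(5 + (-1 - 6) - 4) = -4*(5 - 7 - 4) = -4*(-6) = 24)
(-43*L)*u = -43*24*38 = -1032*38 = -39216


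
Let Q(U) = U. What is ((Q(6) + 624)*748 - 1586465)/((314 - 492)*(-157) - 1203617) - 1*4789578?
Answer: -5630966841613/1175671 ≈ -4.7896e+6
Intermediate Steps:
((Q(6) + 624)*748 - 1586465)/((314 - 492)*(-157) - 1203617) - 1*4789578 = ((6 + 624)*748 - 1586465)/((314 - 492)*(-157) - 1203617) - 1*4789578 = (630*748 - 1586465)/(-178*(-157) - 1203617) - 4789578 = (471240 - 1586465)/(27946 - 1203617) - 4789578 = -1115225/(-1175671) - 4789578 = -1115225*(-1/1175671) - 4789578 = 1115225/1175671 - 4789578 = -5630966841613/1175671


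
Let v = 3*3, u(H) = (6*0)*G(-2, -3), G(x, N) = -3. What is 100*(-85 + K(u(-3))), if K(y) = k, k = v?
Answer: -7600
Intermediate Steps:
u(H) = 0 (u(H) = (6*0)*(-3) = 0*(-3) = 0)
v = 9
k = 9
K(y) = 9
100*(-85 + K(u(-3))) = 100*(-85 + 9) = 100*(-76) = -7600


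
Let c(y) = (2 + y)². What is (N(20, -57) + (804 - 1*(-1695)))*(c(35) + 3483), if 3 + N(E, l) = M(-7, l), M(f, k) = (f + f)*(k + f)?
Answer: 16457984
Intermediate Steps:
M(f, k) = 2*f*(f + k) (M(f, k) = (2*f)*(f + k) = 2*f*(f + k))
N(E, l) = 95 - 14*l (N(E, l) = -3 + 2*(-7)*(-7 + l) = -3 + (98 - 14*l) = 95 - 14*l)
(N(20, -57) + (804 - 1*(-1695)))*(c(35) + 3483) = ((95 - 14*(-57)) + (804 - 1*(-1695)))*((2 + 35)² + 3483) = ((95 + 798) + (804 + 1695))*(37² + 3483) = (893 + 2499)*(1369 + 3483) = 3392*4852 = 16457984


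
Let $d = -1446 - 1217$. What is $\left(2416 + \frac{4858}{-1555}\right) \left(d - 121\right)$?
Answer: $- \frac{10445629248}{1555} \approx -6.7174 \cdot 10^{6}$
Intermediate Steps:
$d = -2663$
$\left(2416 + \frac{4858}{-1555}\right) \left(d - 121\right) = \left(2416 + \frac{4858}{-1555}\right) \left(-2663 - 121\right) = \left(2416 + 4858 \left(- \frac{1}{1555}\right)\right) \left(-2784\right) = \left(2416 - \frac{4858}{1555}\right) \left(-2784\right) = \frac{3752022}{1555} \left(-2784\right) = - \frac{10445629248}{1555}$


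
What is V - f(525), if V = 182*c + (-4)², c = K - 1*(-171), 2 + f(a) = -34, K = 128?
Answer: 54470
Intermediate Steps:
f(a) = -36 (f(a) = -2 - 34 = -36)
c = 299 (c = 128 - 1*(-171) = 128 + 171 = 299)
V = 54434 (V = 182*299 + (-4)² = 54418 + 16 = 54434)
V - f(525) = 54434 - 1*(-36) = 54434 + 36 = 54470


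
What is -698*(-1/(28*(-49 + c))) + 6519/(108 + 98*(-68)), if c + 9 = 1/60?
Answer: -227398527/159658268 ≈ -1.4243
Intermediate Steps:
c = -539/60 (c = -9 + 1/60 = -539/60 ≈ -8.9833)
-698*(-1/(28*(-49 + c))) + 6519/(108 + 98*(-68)) = -698*(-1/(28*(-49 - 539/60))) + 6519/(108 + 98*(-68)) = -698/((-3479/60*(-28))) + 6519/(108 - 6664) = -698/24353/15 + 6519/(-6556) = -698*15/24353 + 6519*(-1/6556) = -10470/24353 - 6519/6556 = -227398527/159658268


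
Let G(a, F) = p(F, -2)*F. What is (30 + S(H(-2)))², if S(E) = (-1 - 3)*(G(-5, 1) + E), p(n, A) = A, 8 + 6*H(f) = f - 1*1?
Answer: 18496/9 ≈ 2055.1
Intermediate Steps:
H(f) = -3/2 + f/6 (H(f) = -4/3 + (f - 1*1)/6 = -4/3 + (f - 1)/6 = -4/3 + (-1 + f)/6 = -4/3 + (-⅙ + f/6) = -3/2 + f/6)
G(a, F) = -2*F
S(E) = 8 - 4*E (S(E) = (-1 - 3)*(-2*1 + E) = -4*(-2 + E) = 8 - 4*E)
(30 + S(H(-2)))² = (30 + (8 - 4*(-3/2 + (⅙)*(-2))))² = (30 + (8 - 4*(-3/2 - ⅓)))² = (30 + (8 - 4*(-11/6)))² = (30 + (8 + 22/3))² = (30 + 46/3)² = (136/3)² = 18496/9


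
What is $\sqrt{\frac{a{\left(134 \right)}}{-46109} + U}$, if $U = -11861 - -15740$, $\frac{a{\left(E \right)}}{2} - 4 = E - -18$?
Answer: $\frac{\sqrt{168303965559}}{6587} \approx 62.282$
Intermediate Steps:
$a{\left(E \right)} = 44 + 2 E$ ($a{\left(E \right)} = 8 + 2 \left(E - -18\right) = 8 + 2 \left(E + 18\right) = 8 + 2 \left(18 + E\right) = 8 + \left(36 + 2 E\right) = 44 + 2 E$)
$U = 3879$ ($U = -11861 + 15740 = 3879$)
$\sqrt{\frac{a{\left(134 \right)}}{-46109} + U} = \sqrt{\frac{44 + 2 \cdot 134}{-46109} + 3879} = \sqrt{\left(44 + 268\right) \left(- \frac{1}{46109}\right) + 3879} = \sqrt{312 \left(- \frac{1}{46109}\right) + 3879} = \sqrt{- \frac{312}{46109} + 3879} = \sqrt{\frac{178856499}{46109}} = \frac{\sqrt{168303965559}}{6587}$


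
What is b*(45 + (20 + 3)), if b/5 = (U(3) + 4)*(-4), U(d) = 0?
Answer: -5440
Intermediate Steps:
b = -80 (b = 5*((0 + 4)*(-4)) = 5*(4*(-4)) = 5*(-16) = -80)
b*(45 + (20 + 3)) = -80*(45 + (20 + 3)) = -80*(45 + 23) = -80*68 = -5440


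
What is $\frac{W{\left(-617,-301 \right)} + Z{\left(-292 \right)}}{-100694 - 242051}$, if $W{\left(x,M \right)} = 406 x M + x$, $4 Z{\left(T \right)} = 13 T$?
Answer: $- \frac{75399536}{342745} \approx -219.99$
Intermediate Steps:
$Z{\left(T \right)} = \frac{13 T}{4}$
$W{\left(x,M \right)} = x + 406 M x$ ($W{\left(x,M \right)} = 406 M x + x = x + 406 M x$)
$\frac{W{\left(-617,-301 \right)} + Z{\left(-292 \right)}}{-100694 - 242051} = \frac{- 617 \left(1 + 406 \left(-301\right)\right) + \frac{13}{4} \left(-292\right)}{-100694 - 242051} = \frac{- 617 \left(1 - 122206\right) - 949}{-342745} = \left(\left(-617\right) \left(-122205\right) - 949\right) \left(- \frac{1}{342745}\right) = \left(75400485 - 949\right) \left(- \frac{1}{342745}\right) = 75399536 \left(- \frac{1}{342745}\right) = - \frac{75399536}{342745}$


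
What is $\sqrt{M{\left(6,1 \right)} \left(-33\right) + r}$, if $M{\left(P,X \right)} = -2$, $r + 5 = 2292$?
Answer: $\sqrt{2353} \approx 48.508$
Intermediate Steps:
$r = 2287$ ($r = -5 + 2292 = 2287$)
$\sqrt{M{\left(6,1 \right)} \left(-33\right) + r} = \sqrt{\left(-2\right) \left(-33\right) + 2287} = \sqrt{66 + 2287} = \sqrt{2353}$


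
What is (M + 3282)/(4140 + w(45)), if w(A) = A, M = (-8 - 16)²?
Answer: 1286/1395 ≈ 0.92186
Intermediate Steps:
M = 576 (M = (-24)² = 576)
(M + 3282)/(4140 + w(45)) = (576 + 3282)/(4140 + 45) = 3858/4185 = 3858*(1/4185) = 1286/1395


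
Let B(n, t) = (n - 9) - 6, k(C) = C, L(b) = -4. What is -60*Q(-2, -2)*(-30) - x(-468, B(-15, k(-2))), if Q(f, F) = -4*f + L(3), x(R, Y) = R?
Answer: 7668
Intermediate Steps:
B(n, t) = -15 + n (B(n, t) = (-9 + n) - 6 = -15 + n)
Q(f, F) = -4 - 4*f (Q(f, F) = -4*f - 4 = -4 - 4*f)
-60*Q(-2, -2)*(-30) - x(-468, B(-15, k(-2))) = -60*(-4 - 4*(-2))*(-30) - 1*(-468) = -60*(-4 + 8)*(-30) + 468 = -60*4*(-30) + 468 = -240*(-30) + 468 = 7200 + 468 = 7668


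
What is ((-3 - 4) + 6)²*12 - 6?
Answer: 6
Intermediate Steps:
((-3 - 4) + 6)²*12 - 6 = (-7 + 6)²*12 - 6 = (-1)²*12 - 6 = 1*12 - 6 = 12 - 6 = 6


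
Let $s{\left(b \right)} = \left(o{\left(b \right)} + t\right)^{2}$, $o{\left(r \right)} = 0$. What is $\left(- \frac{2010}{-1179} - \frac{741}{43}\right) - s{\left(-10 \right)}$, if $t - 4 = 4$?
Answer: $- \frac{1343939}{16899} \approx -79.528$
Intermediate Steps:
$t = 8$ ($t = 4 + 4 = 8$)
$s{\left(b \right)} = 64$ ($s{\left(b \right)} = \left(0 + 8\right)^{2} = 8^{2} = 64$)
$\left(- \frac{2010}{-1179} - \frac{741}{43}\right) - s{\left(-10 \right)} = \left(- \frac{2010}{-1179} - \frac{741}{43}\right) - 64 = \left(\left(-2010\right) \left(- \frac{1}{1179}\right) - \frac{741}{43}\right) - 64 = \left(\frac{670}{393} - \frac{741}{43}\right) - 64 = - \frac{262403}{16899} - 64 = - \frac{1343939}{16899}$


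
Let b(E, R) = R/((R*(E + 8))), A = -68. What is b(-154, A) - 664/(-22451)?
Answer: 74493/3277846 ≈ 0.022726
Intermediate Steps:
b(E, R) = 1/(8 + E) (b(E, R) = R/((R*(8 + E))) = R*(1/(R*(8 + E))) = 1/(8 + E))
b(-154, A) - 664/(-22451) = 1/(8 - 154) - 664/(-22451) = 1/(-146) - 664*(-1/22451) = -1/146 + 664/22451 = 74493/3277846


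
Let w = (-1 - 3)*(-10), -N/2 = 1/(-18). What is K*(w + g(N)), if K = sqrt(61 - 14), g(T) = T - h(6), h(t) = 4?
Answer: 325*sqrt(47)/9 ≈ 247.57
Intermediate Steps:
N = 1/9 (N = -2/(-18) = -2*(-1/18) = 1/9 ≈ 0.11111)
g(T) = -4 + T (g(T) = T - 1*4 = T - 4 = -4 + T)
K = sqrt(47) ≈ 6.8557
w = 40 (w = -4*(-10) = 40)
K*(w + g(N)) = sqrt(47)*(40 + (-4 + 1/9)) = sqrt(47)*(40 - 35/9) = sqrt(47)*(325/9) = 325*sqrt(47)/9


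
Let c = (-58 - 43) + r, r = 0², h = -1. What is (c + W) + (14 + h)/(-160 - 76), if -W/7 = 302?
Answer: -522753/236 ≈ -2215.1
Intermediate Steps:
W = -2114 (W = -7*302 = -2114)
r = 0
c = -101 (c = (-58 - 43) + 0 = -101 + 0 = -101)
(c + W) + (14 + h)/(-160 - 76) = (-101 - 2114) + (14 - 1)/(-160 - 76) = -2215 + 13/(-236) = -2215 + 13*(-1/236) = -2215 - 13/236 = -522753/236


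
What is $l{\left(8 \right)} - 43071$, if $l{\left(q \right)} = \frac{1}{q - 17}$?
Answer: $- \frac{387640}{9} \approx -43071.0$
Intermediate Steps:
$l{\left(q \right)} = \frac{1}{-17 + q}$
$l{\left(8 \right)} - 43071 = \frac{1}{-17 + 8} - 43071 = \frac{1}{-9} - 43071 = - \frac{1}{9} - 43071 = - \frac{387640}{9}$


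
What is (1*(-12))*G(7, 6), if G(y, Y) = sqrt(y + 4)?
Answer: -12*sqrt(11) ≈ -39.799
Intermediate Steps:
G(y, Y) = sqrt(4 + y)
(1*(-12))*G(7, 6) = (1*(-12))*sqrt(4 + 7) = -12*sqrt(11)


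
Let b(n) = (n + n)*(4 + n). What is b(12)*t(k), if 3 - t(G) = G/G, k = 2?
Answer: 768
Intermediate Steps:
t(G) = 2 (t(G) = 3 - G/G = 3 - 1*1 = 3 - 1 = 2)
b(n) = 2*n*(4 + n) (b(n) = (2*n)*(4 + n) = 2*n*(4 + n))
b(12)*t(k) = (2*12*(4 + 12))*2 = (2*12*16)*2 = 384*2 = 768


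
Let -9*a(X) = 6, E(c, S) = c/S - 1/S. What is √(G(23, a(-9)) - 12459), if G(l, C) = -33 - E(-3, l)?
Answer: 4*I*√413011/23 ≈ 111.77*I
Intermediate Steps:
E(c, S) = -1/S + c/S
a(X) = -⅔ (a(X) = -⅑*6 = -⅔)
G(l, C) = -33 + 4/l (G(l, C) = -33 - (-1 - 3)/l = -33 - (-4)/l = -33 + 4/l)
√(G(23, a(-9)) - 12459) = √((-33 + 4/23) - 12459) = √(-755/23 - 12459) = √(-287312/23) = 4*I*√413011/23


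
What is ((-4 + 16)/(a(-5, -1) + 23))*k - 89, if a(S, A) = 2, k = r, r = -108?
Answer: -3521/25 ≈ -140.84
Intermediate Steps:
k = -108
((-4 + 16)/(a(-5, -1) + 23))*k - 89 = ((-4 + 16)/(2 + 23))*(-108) - 89 = (12/25)*(-108) - 89 = -1296/25 - 89 = -3521/25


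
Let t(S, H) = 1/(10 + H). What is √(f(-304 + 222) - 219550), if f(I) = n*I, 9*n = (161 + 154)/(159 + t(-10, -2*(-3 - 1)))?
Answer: I*√36729561970/409 ≈ 468.58*I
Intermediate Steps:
n = 90/409 (n = ((161 + 154)/(159 + 1/(10 - 2*(-3 - 1))))/9 = (315/(159 + 1/(10 - 2*(-4))))/9 = (315/(159 + 1/(10 + 8)))/9 = (315/(159 + 1/18))/9 = (315/(2863/18))/9 = (315*(18/2863))/9 = (⅑)*(810/409) = 90/409 ≈ 0.22005)
f(I) = 90*I/409
√(f(-304 + 222) - 219550) = √(90*(-304 + 222)/409 - 219550) = √((90/409)*(-82) - 219550) = √(-7380/409 - 219550) = √(-89803330/409) = I*√36729561970/409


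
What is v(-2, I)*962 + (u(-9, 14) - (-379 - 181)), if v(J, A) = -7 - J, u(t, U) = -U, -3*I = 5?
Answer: -4264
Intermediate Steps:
I = -5/3 (I = -⅓*5 = -5/3 ≈ -1.6667)
v(-2, I)*962 + (u(-9, 14) - (-379 - 181)) = (-7 - 1*(-2))*962 + (-1*14 - (-379 - 181)) = (-7 + 2)*962 + (-14 - 1*(-560)) = -5*962 + (-14 + 560) = -4810 + 546 = -4264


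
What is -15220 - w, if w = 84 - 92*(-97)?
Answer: -24228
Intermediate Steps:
w = 9008 (w = 84 + 8924 = 9008)
-15220 - w = -15220 - 1*9008 = -15220 - 9008 = -24228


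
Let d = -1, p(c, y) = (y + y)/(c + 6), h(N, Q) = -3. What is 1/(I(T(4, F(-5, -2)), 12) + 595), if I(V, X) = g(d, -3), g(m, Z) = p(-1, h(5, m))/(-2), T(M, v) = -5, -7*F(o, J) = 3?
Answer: 5/2978 ≈ 0.0016790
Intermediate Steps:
F(o, J) = -3/7 (F(o, J) = -⅐*3 = -3/7)
p(c, y) = 2*y/(6 + c) (p(c, y) = (2*y)/(6 + c) = 2*y/(6 + c))
g(m, Z) = ⅗ (g(m, Z) = (2*(-3)/(6 - 1))/(-2) = (2*(-3)/5)*(-½) = (2*(-3)*(⅕))*(-½) = -6/5*(-½) = ⅗)
I(V, X) = ⅗
1/(I(T(4, F(-5, -2)), 12) + 595) = 1/(⅗ + 595) = 1/(2978/5) = 5/2978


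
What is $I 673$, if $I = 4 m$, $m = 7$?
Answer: $18844$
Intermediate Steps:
$I = 28$ ($I = 4 \cdot 7 = 28$)
$I 673 = 28 \cdot 673 = 18844$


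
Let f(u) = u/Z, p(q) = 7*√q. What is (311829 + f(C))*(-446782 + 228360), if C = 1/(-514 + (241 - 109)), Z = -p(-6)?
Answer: -68110313838 + 109211*I*√6/8022 ≈ -6.811e+10 + 33.347*I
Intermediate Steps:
Z = -7*I*√6 (Z = -7*√(-6) = -7*I*√6 ≈ -17.146*I)
C = -1/382 (C = 1/(-514 + 132) = 1/(-382) = -1/382 ≈ -0.0026178)
f(u) = I*u*√6/42 (f(u) = u/((-7*I*√6)) = u*(I*√6/42) = I*u*√6/42)
(311829 + f(C))*(-446782 + 228360) = (311829 + (1/42)*I*(-1/382)*√6)*(-446782 + 228360) = (311829 - I*√6/16044)*(-218422) = -68110313838 + 109211*I*√6/8022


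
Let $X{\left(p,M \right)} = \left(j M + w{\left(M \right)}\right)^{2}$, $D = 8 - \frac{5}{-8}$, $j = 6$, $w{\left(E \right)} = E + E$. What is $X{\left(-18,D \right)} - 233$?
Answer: $4528$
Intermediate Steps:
$w{\left(E \right)} = 2 E$
$D = \frac{69}{8}$ ($D = 8 - 5 \left(- \frac{1}{8}\right) = 8 - - \frac{5}{8} = 8 + \frac{5}{8} = \frac{69}{8} \approx 8.625$)
$X{\left(p,M \right)} = 64 M^{2}$ ($X{\left(p,M \right)} = \left(6 M + 2 M\right)^{2} = \left(8 M\right)^{2} = 64 M^{2}$)
$X{\left(-18,D \right)} - 233 = 64 \left(\frac{69}{8}\right)^{2} - 233 = 64 \cdot \frac{4761}{64} - 233 = 4761 - 233 = 4528$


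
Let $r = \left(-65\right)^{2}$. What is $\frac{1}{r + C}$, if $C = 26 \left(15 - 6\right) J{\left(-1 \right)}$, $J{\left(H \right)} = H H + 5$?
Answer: $\frac{1}{5629} \approx 0.00017765$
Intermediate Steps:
$r = 4225$
$J{\left(H \right)} = 5 + H^{2}$ ($J{\left(H \right)} = H^{2} + 5 = 5 + H^{2}$)
$C = 1404$ ($C = 26 \left(15 - 6\right) \left(5 + \left(-1\right)^{2}\right) = 26 \left(15 - 6\right) \left(5 + 1\right) = 26 \cdot 9 \cdot 6 = 234 \cdot 6 = 1404$)
$\frac{1}{r + C} = \frac{1}{4225 + 1404} = \frac{1}{5629}$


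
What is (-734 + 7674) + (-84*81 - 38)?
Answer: 98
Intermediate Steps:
(-734 + 7674) + (-84*81 - 38) = 6940 + (-6804 - 38) = 6940 - 6842 = 98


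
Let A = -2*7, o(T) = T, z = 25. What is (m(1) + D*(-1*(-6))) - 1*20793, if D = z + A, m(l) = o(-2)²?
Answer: -20723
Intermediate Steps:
A = -14
m(l) = 4 (m(l) = (-2)² = 4)
D = 11 (D = 25 - 14 = 11)
(m(1) + D*(-1*(-6))) - 1*20793 = (4 + 11*(-1*(-6))) - 1*20793 = (4 + 11*6) - 20793 = (4 + 66) - 20793 = 70 - 20793 = -20723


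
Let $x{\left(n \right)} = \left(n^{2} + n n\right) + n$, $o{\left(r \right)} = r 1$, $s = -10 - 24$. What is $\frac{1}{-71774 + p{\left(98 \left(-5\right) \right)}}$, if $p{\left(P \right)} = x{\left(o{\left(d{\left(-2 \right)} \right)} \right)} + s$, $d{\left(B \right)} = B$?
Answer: $- \frac{1}{71802} \approx -1.3927 \cdot 10^{-5}$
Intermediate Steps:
$s = -34$ ($s = -10 - 24 = -34$)
$o{\left(r \right)} = r$
$x{\left(n \right)} = n + 2 n^{2}$ ($x{\left(n \right)} = \left(n^{2} + n^{2}\right) + n = 2 n^{2} + n = n + 2 n^{2}$)
$p{\left(P \right)} = -28$ ($p{\left(P \right)} = - 2 \left(1 + 2 \left(-2\right)\right) - 34 = - 2 \left(1 - 4\right) - 34 = \left(-2\right) \left(-3\right) - 34 = 6 - 34 = -28$)
$\frac{1}{-71774 + p{\left(98 \left(-5\right) \right)}} = \frac{1}{-71774 - 28} = \frac{1}{-71802} = - \frac{1}{71802}$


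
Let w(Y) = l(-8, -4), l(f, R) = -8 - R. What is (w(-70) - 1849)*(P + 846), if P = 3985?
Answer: -8951843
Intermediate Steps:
w(Y) = -4 (w(Y) = -8 - 1*(-4) = -8 + 4 = -4)
(w(-70) - 1849)*(P + 846) = (-4 - 1849)*(3985 + 846) = -1853*4831 = -8951843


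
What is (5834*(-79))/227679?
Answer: -460886/227679 ≈ -2.0243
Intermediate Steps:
(5834*(-79))/227679 = -460886*1/227679 = -460886/227679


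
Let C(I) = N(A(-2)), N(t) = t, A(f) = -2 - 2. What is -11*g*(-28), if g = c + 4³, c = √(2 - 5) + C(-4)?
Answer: 18480 + 308*I*√3 ≈ 18480.0 + 533.47*I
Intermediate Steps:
A(f) = -4
C(I) = -4
c = -4 + I*√3 (c = √(2 - 5) - 4 = √(-3) - 4 = I*√3 - 4 = -4 + I*√3 ≈ -4.0 + 1.732*I)
g = 60 + I*√3 (g = (-4 + I*√3) + 4³ = (-4 + I*√3) + 64 = 60 + I*√3 ≈ 60.0 + 1.732*I)
-11*g*(-28) = -11*(60 + I*√3)*(-28) = (-660 - 11*I*√3)*(-28) = 18480 + 308*I*√3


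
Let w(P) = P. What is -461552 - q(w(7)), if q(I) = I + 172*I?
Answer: -462763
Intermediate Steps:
q(I) = 173*I
-461552 - q(w(7)) = -461552 - 173*7 = -461552 - 1*1211 = -461552 - 1211 = -462763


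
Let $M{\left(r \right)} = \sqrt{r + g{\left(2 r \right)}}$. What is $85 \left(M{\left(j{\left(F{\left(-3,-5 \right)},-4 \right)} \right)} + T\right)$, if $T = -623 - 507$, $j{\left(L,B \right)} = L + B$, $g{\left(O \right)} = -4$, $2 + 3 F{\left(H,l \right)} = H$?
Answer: $-96050 + \frac{85 i \sqrt{87}}{3} \approx -96050.0 + 264.28 i$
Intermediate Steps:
$F{\left(H,l \right)} = - \frac{2}{3} + \frac{H}{3}$
$j{\left(L,B \right)} = B + L$
$T = -1130$ ($T = -623 - 507 = -1130$)
$M{\left(r \right)} = \sqrt{-4 + r}$ ($M{\left(r \right)} = \sqrt{r - 4} = \sqrt{-4 + r}$)
$85 \left(M{\left(j{\left(F{\left(-3,-5 \right)},-4 \right)} \right)} + T\right) = 85 \left(\sqrt{-4 + \left(-4 + \left(- \frac{2}{3} + \frac{1}{3} \left(-3\right)\right)\right)} - 1130\right) = 85 \left(\sqrt{-4 - \frac{17}{3}} - 1130\right) = 85 \left(\sqrt{- \frac{29}{3}} - 1130\right) = 85 \left(\frac{i \sqrt{87}}{3} - 1130\right) = 85 \left(-1130 + \frac{i \sqrt{87}}{3}\right) = -96050 + \frac{85 i \sqrt{87}}{3}$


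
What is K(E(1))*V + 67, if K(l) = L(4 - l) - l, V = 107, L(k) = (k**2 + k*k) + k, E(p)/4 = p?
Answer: -361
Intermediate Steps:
E(p) = 4*p
L(k) = k + 2*k**2 (L(k) = (k**2 + k**2) + k = 2*k**2 + k = k + 2*k**2)
K(l) = -l + (4 - l)*(9 - 2*l) (K(l) = (4 - l)*(1 + 2*(4 - l)) - l = (4 - l)*(1 + (8 - 2*l)) - l = (4 - l)*(9 - 2*l) - l = -l + (4 - l)*(9 - 2*l))
K(E(1))*V + 67 = (-4 + (-9 + 2*(4*1))*(-4 + 4*1))*107 + 67 = (-1*4 + (-9 + 2*4)*(-4 + 4))*107 + 67 = (-4 + (-9 + 8)*0)*107 + 67 = (-4 - 1*0)*107 + 67 = (-4 + 0)*107 + 67 = -4*107 + 67 = -428 + 67 = -361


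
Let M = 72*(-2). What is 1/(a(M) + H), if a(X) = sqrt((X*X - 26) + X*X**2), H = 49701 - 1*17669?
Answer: 1232/39577473 - I*sqrt(17546)/79154946 ≈ 3.1129e-5 - 1.6734e-6*I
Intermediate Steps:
M = -144
H = 32032 (H = 49701 - 17669 = 32032)
a(X) = sqrt(-26 + X**2 + X**3) (a(X) = sqrt((X**2 - 26) + X**3) = sqrt((-26 + X**2) + X**3) = sqrt(-26 + X**2 + X**3))
1/(a(M) + H) = 1/(sqrt(-26 + (-144)**2 + (-144)**3) + 32032) = 1/(sqrt(-26 + 20736 - 2985984) + 32032) = 1/(sqrt(-2965274) + 32032) = 1/(13*I*sqrt(17546) + 32032) = 1/(32032 + 13*I*sqrt(17546))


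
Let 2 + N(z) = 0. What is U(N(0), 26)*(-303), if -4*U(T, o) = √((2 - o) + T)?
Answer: 303*I*√26/4 ≈ 386.25*I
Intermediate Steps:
N(z) = -2 (N(z) = -2 + 0 = -2)
U(T, o) = -√(2 + T - o)/4 (U(T, o) = -√((2 - o) + T)/4 = -√(2 + T - o)/4)
U(N(0), 26)*(-303) = -√(2 - 2 - 1*26)/4*(-303) = -√(2 - 2 - 26)/4*(-303) = -I*√26/4*(-303) = 303*I*√26/4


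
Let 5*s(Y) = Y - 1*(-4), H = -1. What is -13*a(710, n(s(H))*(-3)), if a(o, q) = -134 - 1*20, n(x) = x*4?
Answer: 2002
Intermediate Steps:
s(Y) = ⅘ + Y/5 (s(Y) = (Y - 1*(-4))/5 = (Y + 4)/5 = (4 + Y)/5 = ⅘ + Y/5)
n(x) = 4*x
a(o, q) = -154 (a(o, q) = -134 - 20 = -154)
-13*a(710, n(s(H))*(-3)) = -13*(-154) = 2002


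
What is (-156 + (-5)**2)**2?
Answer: 17161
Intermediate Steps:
(-156 + (-5)**2)**2 = (-156 + 25)**2 = (-131)**2 = 17161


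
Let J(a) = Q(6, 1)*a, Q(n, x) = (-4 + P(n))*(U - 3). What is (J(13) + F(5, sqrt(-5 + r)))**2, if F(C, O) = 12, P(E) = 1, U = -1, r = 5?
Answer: 28224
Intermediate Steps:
Q(n, x) = 12 (Q(n, x) = (-4 + 1)*(-1 - 3) = -3*(-4) = 12)
J(a) = 12*a
(J(13) + F(5, sqrt(-5 + r)))**2 = (12*13 + 12)**2 = (156 + 12)**2 = 168**2 = 28224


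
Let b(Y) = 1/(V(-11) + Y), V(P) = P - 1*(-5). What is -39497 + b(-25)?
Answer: -1224408/31 ≈ -39497.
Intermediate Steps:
V(P) = 5 + P (V(P) = P + 5 = 5 + P)
b(Y) = 1/(-6 + Y) (b(Y) = 1/((5 - 11) + Y) = 1/(-6 + Y))
-39497 + b(-25) = -39497 + 1/(-6 - 25) = -39497 + 1/(-31) = -39497 - 1/31 = -1224408/31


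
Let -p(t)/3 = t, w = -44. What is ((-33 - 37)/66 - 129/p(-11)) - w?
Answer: 1288/33 ≈ 39.030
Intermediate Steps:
p(t) = -3*t
((-33 - 37)/66 - 129/p(-11)) - w = ((-33 - 37)/66 - 129/((-3*(-11)))) - 1*(-44) = (-70*1/66 - 129/33) + 44 = (-35/33 - 129*1/33) + 44 = (-35/33 - 43/11) + 44 = -164/33 + 44 = 1288/33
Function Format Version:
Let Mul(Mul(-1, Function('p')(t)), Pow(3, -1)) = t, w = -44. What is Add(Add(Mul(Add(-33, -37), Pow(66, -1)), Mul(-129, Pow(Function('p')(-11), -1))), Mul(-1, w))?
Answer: Rational(1288, 33) ≈ 39.030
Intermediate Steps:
Function('p')(t) = Mul(-3, t)
Add(Add(Mul(Add(-33, -37), Pow(66, -1)), Mul(-129, Pow(Function('p')(-11), -1))), Mul(-1, w)) = Add(Add(Mul(Add(-33, -37), Pow(66, -1)), Mul(-129, Pow(Mul(-3, -11), -1))), Mul(-1, -44)) = Add(Add(Mul(-70, Rational(1, 66)), Mul(-129, Pow(33, -1))), 44) = Add(Add(Rational(-35, 33), Mul(-129, Rational(1, 33))), 44) = Add(Add(Rational(-35, 33), Rational(-43, 11)), 44) = Add(Rational(-164, 33), 44) = Rational(1288, 33)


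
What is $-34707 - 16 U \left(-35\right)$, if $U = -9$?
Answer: $-39747$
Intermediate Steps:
$-34707 - 16 U \left(-35\right) = -34707 - 16 \left(-9\right) \left(-35\right) = -34707 - \left(-144\right) \left(-35\right) = -34707 - 5040 = -39747$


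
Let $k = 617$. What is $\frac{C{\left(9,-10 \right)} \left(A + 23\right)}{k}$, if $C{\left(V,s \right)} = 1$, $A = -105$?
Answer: $- \frac{82}{617} \approx -0.1329$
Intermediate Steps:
$\frac{C{\left(9,-10 \right)} \left(A + 23\right)}{k} = \frac{1 \left(-105 + 23\right)}{617} = 1 \left(-82\right) \frac{1}{617} = \left(-82\right) \frac{1}{617} = - \frac{82}{617}$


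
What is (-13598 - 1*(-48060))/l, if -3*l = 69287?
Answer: -103386/69287 ≈ -1.4921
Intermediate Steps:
l = -69287/3 (l = -⅓*69287 = -69287/3 ≈ -23096.)
(-13598 - 1*(-48060))/l = (-13598 - 1*(-48060))/(-69287/3) = (-13598 + 48060)*(-3/69287) = 34462*(-3/69287) = -103386/69287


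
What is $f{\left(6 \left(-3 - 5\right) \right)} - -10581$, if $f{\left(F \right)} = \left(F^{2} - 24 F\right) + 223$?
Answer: $14260$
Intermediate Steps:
$f{\left(F \right)} = 223 + F^{2} - 24 F$
$f{\left(6 \left(-3 - 5\right) \right)} - -10581 = \left(223 + \left(6 \left(-3 - 5\right)\right)^{2} - 24 \cdot 6 \left(-3 - 5\right)\right) - -10581 = \left(223 + \left(6 \left(-8\right)\right)^{2} - 24 \cdot 6 \left(-8\right)\right) + 10581 = \left(223 + \left(-48\right)^{2} - -1152\right) + 10581 = \left(223 + 2304 + 1152\right) + 10581 = 3679 + 10581 = 14260$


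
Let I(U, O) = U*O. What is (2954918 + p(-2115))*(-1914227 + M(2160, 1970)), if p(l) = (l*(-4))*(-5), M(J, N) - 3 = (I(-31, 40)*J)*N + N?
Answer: -15373847086284972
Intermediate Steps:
I(U, O) = O*U
M(J, N) = 3 + N - 1240*J*N (M(J, N) = 3 + (((40*(-31))*J)*N + N) = 3 + ((-1240*J)*N + N) = 3 + (-1240*J*N + N) = 3 + (N - 1240*J*N) = 3 + N - 1240*J*N)
p(l) = 20*l (p(l) = -4*l*(-5) = 20*l)
(2954918 + p(-2115))*(-1914227 + M(2160, 1970)) = (2954918 + 20*(-2115))*(-1914227 + (3 + 1970 - 1240*2160*1970)) = (2954918 - 42300)*(-1914227 + (3 + 1970 - 5276448000)) = 2912618*(-1914227 - 5276446027) = 2912618*(-5278360254) = -15373847086284972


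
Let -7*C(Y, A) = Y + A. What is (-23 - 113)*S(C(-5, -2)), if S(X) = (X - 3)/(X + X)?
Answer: 136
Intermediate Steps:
C(Y, A) = -A/7 - Y/7 (C(Y, A) = -(Y + A)/7 = -(A + Y)/7 = -A/7 - Y/7)
S(X) = (-3 + X)/(2*X) (S(X) = (-3 + X)/((2*X)) = (-3 + X)*(1/(2*X)) = (-3 + X)/(2*X))
(-23 - 113)*S(C(-5, -2)) = (-23 - 113)*((-3 + (-⅐*(-2) - ⅐*(-5)))/(2*(-⅐*(-2) - ⅐*(-5)))) = -68*(-3 + (2/7 + 5/7))/(2/7 + 5/7) = -68*(-3 + 1)/1 = -68*(-2) = -136*(-1) = 136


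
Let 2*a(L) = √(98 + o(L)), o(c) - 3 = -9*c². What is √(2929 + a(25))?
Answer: √(2929 + I*√1381) ≈ 54.121 + 0.3433*I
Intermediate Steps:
o(c) = 3 - 9*c²
a(L) = √(101 - 9*L²)/2 (a(L) = √(98 + (3 - 9*L²))/2 = √(101 - 9*L²)/2)
√(2929 + a(25)) = √(2929 + √(101 - 9*25²)/2) = √(2929 + √(101 - 9*625)/2) = √(2929 + √(101 - 5625)/2) = √(2929 + √(-5524)/2) = √(2929 + (2*I*√1381)/2) = √(2929 + I*√1381)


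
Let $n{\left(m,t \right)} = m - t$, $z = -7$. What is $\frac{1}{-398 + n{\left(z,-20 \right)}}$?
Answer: $- \frac{1}{385} \approx -0.0025974$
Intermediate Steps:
$\frac{1}{-398 + n{\left(z,-20 \right)}} = \frac{1}{-398 - -13} = \frac{1}{-398 + \left(-7 + 20\right)} = \frac{1}{-398 + 13} = \frac{1}{-385} = - \frac{1}{385}$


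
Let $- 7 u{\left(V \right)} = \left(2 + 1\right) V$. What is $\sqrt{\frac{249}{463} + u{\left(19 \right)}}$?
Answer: $\frac{2 i \sqrt{19971042}}{3241} \approx 2.7577 i$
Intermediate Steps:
$u{\left(V \right)} = - \frac{3 V}{7}$ ($u{\left(V \right)} = - \frac{\left(2 + 1\right) V}{7} = - \frac{3 V}{7}$)
$\sqrt{\frac{249}{463} + u{\left(19 \right)}} = \sqrt{\frac{249}{463} - \frac{57}{7}} = \sqrt{- \frac{24648}{3241}} = \frac{2 i \sqrt{19971042}}{3241}$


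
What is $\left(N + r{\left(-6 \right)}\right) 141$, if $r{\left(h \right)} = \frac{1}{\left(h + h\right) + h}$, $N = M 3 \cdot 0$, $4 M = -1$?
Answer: $- \frac{47}{6} \approx -7.8333$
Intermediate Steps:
$M = - \frac{1}{4}$ ($M = \frac{1}{4} \left(-1\right) = - \frac{1}{4} \approx -0.25$)
$N = 0$ ($N = \left(- \frac{1}{4}\right) 3 \cdot 0 = \left(- \frac{3}{4}\right) 0 = 0$)
$r{\left(h \right)} = \frac{1}{3 h}$ ($r{\left(h \right)} = \frac{1}{2 h + h} = \frac{1}{3 h}$)
$\left(N + r{\left(-6 \right)}\right) 141 = \left(0 + \frac{1}{3 \left(-6\right)}\right) 141 = \left(0 + \frac{1}{3} \left(- \frac{1}{6}\right)\right) 141 = \left(0 - \frac{1}{18}\right) 141 = \left(- \frac{1}{18}\right) 141 = - \frac{47}{6}$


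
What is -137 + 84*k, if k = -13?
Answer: -1229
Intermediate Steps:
-137 + 84*k = -137 + 84*(-13) = -137 - 1092 = -1229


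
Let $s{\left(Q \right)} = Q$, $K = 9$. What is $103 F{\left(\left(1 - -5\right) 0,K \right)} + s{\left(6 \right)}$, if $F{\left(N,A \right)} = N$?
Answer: $6$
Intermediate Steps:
$103 F{\left(\left(1 - -5\right) 0,K \right)} + s{\left(6 \right)} = 103 \left(1 - -5\right) 0 + 6 = 103 \left(1 + 5\right) 0 + 6 = 103 \cdot 6 \cdot 0 + 6 = 103 \cdot 0 + 6 = 0 + 6 = 6$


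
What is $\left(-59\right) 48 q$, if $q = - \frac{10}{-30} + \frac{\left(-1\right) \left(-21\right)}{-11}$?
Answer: $\frac{49088}{11} \approx 4462.5$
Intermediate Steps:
$q = - \frac{52}{33}$ ($q = \left(-10\right) \left(- \frac{1}{30}\right) + 21 \left(- \frac{1}{11}\right) = \frac{1}{3} - \frac{21}{11} = - \frac{52}{33} \approx -1.5758$)
$\left(-59\right) 48 q = \left(-59\right) 48 \left(- \frac{52}{33}\right) = \left(-2832\right) \left(- \frac{52}{33}\right) = \frac{49088}{11}$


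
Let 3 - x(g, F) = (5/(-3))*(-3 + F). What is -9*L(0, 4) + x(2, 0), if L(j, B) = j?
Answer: -2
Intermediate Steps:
x(g, F) = -2 + 5*F/3 (x(g, F) = 3 - 5/(-3)*(-3 + F) = 3 - 5*(-1/3)*(-3 + F) = 3 - (-5)*(-3 + F)/3 = 3 - (5 - 5*F/3) = 3 + (-5 + 5*F/3) = -2 + 5*F/3)
-9*L(0, 4) + x(2, 0) = -9*0 + (-2 + (5/3)*0) = 0 + (-2 + 0) = 0 - 2 = -2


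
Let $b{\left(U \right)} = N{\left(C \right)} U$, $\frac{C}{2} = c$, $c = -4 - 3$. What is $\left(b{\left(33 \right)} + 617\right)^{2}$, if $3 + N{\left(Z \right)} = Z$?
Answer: $3136$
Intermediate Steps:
$c = -7$ ($c = -4 - 3 = -7$)
$C = -14$ ($C = 2 \left(-7\right) = -14$)
$N{\left(Z \right)} = -3 + Z$
$b{\left(U \right)} = - 17 U$ ($b{\left(U \right)} = \left(-3 - 14\right) U = - 17 U$)
$\left(b{\left(33 \right)} + 617\right)^{2} = \left(\left(-17\right) 33 + 617\right)^{2} = \left(-561 + 617\right)^{2} = 56^{2} = 3136$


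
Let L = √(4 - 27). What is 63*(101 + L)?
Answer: 6363 + 63*I*√23 ≈ 6363.0 + 302.14*I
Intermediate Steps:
L = I*√23 (L = √(-23) = I*√23 ≈ 4.7958*I)
63*(101 + L) = 63*(101 + I*√23) = 6363 + 63*I*√23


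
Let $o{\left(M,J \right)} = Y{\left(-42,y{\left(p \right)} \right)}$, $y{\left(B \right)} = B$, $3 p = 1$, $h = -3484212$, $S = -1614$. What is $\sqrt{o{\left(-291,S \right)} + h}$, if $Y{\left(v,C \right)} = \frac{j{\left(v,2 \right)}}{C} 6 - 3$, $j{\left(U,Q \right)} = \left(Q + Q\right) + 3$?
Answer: $3 i \sqrt{387121} \approx 1866.6 i$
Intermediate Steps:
$j{\left(U,Q \right)} = 3 + 2 Q$ ($j{\left(U,Q \right)} = 2 Q + 3 = 3 + 2 Q$)
$p = \frac{1}{3}$ ($p = \frac{1}{3} \cdot 1 = \frac{1}{3} \approx 0.33333$)
$Y{\left(v,C \right)} = -3 + \frac{42}{C}$ ($Y{\left(v,C \right)} = \frac{3 + 2 \cdot 2}{C} 6 - 3 = \frac{3 + 4}{C} 6 - 3 = \frac{7}{C} 6 - 3 = \frac{42}{C} - 3 = -3 + \frac{42}{C}$)
$o{\left(M,J \right)} = 123$ ($o{\left(M,J \right)} = -3 + 42 \frac{1}{\frac{1}{3}} = -3 + 42 \cdot 3 = -3 + 126 = 123$)
$\sqrt{o{\left(-291,S \right)} + h} = \sqrt{123 - 3484212} = \sqrt{-3484089} = 3 i \sqrt{387121}$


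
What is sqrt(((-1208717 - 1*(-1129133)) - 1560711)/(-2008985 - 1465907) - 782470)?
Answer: I*sqrt(2362055320261689235)/1737446 ≈ 884.57*I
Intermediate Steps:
sqrt(((-1208717 - 1*(-1129133)) - 1560711)/(-2008985 - 1465907) - 782470) = sqrt(((-1208717 + 1129133) - 1560711)/(-3474892) - 782470) = sqrt((-79584 - 1560711)*(-1/3474892) - 782470) = sqrt(-1640295*(-1/3474892) - 782470) = sqrt(1640295/3474892 - 782470) = sqrt(-2718997102945/3474892) = I*sqrt(2362055320261689235)/1737446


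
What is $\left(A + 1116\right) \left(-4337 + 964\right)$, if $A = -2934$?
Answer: $6132114$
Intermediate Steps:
$\left(A + 1116\right) \left(-4337 + 964\right) = \left(-2934 + 1116\right) \left(-4337 + 964\right) = \left(-1818\right) \left(-3373\right) = 6132114$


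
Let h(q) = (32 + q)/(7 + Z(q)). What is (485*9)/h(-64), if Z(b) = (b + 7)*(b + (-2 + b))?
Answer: -32375205/32 ≈ -1.0117e+6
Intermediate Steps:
Z(b) = (-2 + 2*b)*(7 + b) (Z(b) = (7 + b)*(-2 + 2*b) = (-2 + 2*b)*(7 + b))
h(q) = (32 + q)/(-7 + 2*q² + 12*q) (h(q) = (32 + q)/(7 + (-14 + 2*q² + 12*q)) = (32 + q)/(-7 + 2*q² + 12*q))
(485*9)/h(-64) = (485*9)/(((32 - 64)/(-7 + 2*(-64)² + 12*(-64)))) = 4365/((-32/(-7 + 2*4096 - 768))) = 4365/((-32/(-7 + 8192 - 768))) = 4365/((-32/7417)) = 4365/(((1/7417)*(-32))) = 4365/(-32/7417) = 4365*(-7417/32) = -32375205/32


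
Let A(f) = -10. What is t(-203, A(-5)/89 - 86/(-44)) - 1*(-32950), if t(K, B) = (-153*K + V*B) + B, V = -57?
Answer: 62563815/979 ≈ 63906.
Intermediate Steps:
t(K, B) = -153*K - 56*B (t(K, B) = (-153*K - 57*B) + B = -153*K - 56*B)
t(-203, A(-5)/89 - 86/(-44)) - 1*(-32950) = (-153*(-203) - 56*(-10/89 - 86/(-44))) - 1*(-32950) = (31059 - 56*(-10*1/89 - 86*(-1/44))) + 32950 = (31059 - 56*(-10/89 + 43/22)) + 32950 = (31059 - 56*3607/1958) + 32950 = (31059 - 100996/979) + 32950 = 30305765/979 + 32950 = 62563815/979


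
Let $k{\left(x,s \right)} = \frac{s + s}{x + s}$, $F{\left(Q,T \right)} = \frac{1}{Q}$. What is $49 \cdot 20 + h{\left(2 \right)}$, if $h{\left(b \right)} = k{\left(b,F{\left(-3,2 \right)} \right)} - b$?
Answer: $\frac{4888}{5} \approx 977.6$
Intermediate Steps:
$k{\left(x,s \right)} = \frac{2 s}{s + x}$
$h{\left(b \right)} = - b - \frac{2}{3 \left(- \frac{1}{3} + b\right)}$ ($h{\left(b \right)} = \frac{2}{\left(-3\right) \left(\frac{1}{-3} + b\right)} - b = 2 \left(- \frac{1}{3}\right) \frac{1}{- \frac{1}{3} + b} - b = - \frac{2}{3 \left(- \frac{1}{3} + b\right)} - b = - b - \frac{2}{3 \left(- \frac{1}{3} + b\right)}$)
$49 \cdot 20 + h{\left(2 \right)} = 49 \cdot 20 - \left(2 + \frac{2}{3 \left(- \frac{1}{3} + 2\right)}\right) = 980 - \left(2 + \frac{2}{3 \cdot \frac{5}{3}}\right) = 980 - \frac{12}{5} = \frac{4888}{5}$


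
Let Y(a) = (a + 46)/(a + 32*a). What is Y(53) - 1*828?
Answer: -43881/53 ≈ -827.94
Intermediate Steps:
Y(a) = (46 + a)/(33*a) (Y(a) = (46 + a)/((33*a)) = (46 + a)*(1/(33*a)) = (46 + a)/(33*a))
Y(53) - 1*828 = (1/33)*(46 + 53)/53 - 1*828 = (1/33)*(1/53)*99 - 828 = 3/53 - 828 = -43881/53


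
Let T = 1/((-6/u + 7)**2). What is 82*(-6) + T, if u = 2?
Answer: -7871/16 ≈ -491.94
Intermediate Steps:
T = 1/16 (T = 1/((-6/2 + 7)**2) = 1/((-6*1/2 + 7)**2) = 1/((-3 + 7)**2) = 1/(4**2) = 1/16 ≈ 0.062500)
82*(-6) + T = 82*(-6) + 1/16 = -492 + 1/16 = -7871/16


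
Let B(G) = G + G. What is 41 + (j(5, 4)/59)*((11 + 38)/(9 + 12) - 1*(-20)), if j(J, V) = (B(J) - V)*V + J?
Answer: 9200/177 ≈ 51.977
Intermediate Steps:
B(G) = 2*G
j(J, V) = J + V*(-V + 2*J) (j(J, V) = (2*J - V)*V + J = (-V + 2*J)*V + J = V*(-V + 2*J) + J = J + V*(-V + 2*J))
41 + (j(5, 4)/59)*((11 + 38)/(9 + 12) - 1*(-20)) = 41 + ((5 - 1*4**2 + 2*5*4)/59)*((11 + 38)/(9 + 12) - 1*(-20)) = 41 + ((5 - 1*16 + 40)*(1/59))*(49/21 + 20) = 41 + ((5 - 16 + 40)*(1/59))*(49*(1/21) + 20) = 41 + (29*(1/59))*(7/3 + 20) = 41 + (29/59)*(67/3) = 41 + 1943/177 = 9200/177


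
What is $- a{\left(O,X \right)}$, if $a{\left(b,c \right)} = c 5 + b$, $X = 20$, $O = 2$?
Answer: $-102$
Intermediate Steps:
$a{\left(b,c \right)} = b + 5 c$ ($a{\left(b,c \right)} = 5 c + b = b + 5 c$)
$- a{\left(O,X \right)} = - (2 + 5 \cdot 20) = - (2 + 100) = \left(-1\right) 102 = -102$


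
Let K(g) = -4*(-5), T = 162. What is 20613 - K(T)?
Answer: 20593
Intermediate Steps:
K(g) = 20
20613 - K(T) = 20613 - 1*20 = 20613 - 20 = 20593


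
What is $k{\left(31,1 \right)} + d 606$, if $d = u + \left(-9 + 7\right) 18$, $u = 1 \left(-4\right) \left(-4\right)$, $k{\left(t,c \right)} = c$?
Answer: $-12119$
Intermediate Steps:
$u = 16$ ($u = \left(-4\right) \left(-4\right) = 16$)
$d = -20$ ($d = 16 + \left(-9 + 7\right) 18 = 16 - 36 = -20$)
$k{\left(31,1 \right)} + d 606 = 1 - 12120 = -12119$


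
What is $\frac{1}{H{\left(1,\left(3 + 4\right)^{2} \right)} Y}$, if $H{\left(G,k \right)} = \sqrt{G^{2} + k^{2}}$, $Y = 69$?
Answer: $\frac{\sqrt{2402}}{165738} \approx 0.00029571$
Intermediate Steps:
$\frac{1}{H{\left(1,\left(3 + 4\right)^{2} \right)} Y} = \frac{1}{\sqrt{1^{2} + \left(\left(3 + 4\right)^{2}\right)^{2}} \cdot 69} = \frac{1}{\sqrt{1 + \left(7^{2}\right)^{2}} \cdot 69} = \frac{1}{\sqrt{1 + 49^{2}} \cdot 69} = \frac{1}{\sqrt{1 + 2401} \cdot 69} = \frac{1}{\sqrt{2402} \cdot 69} = \frac{1}{69 \sqrt{2402}} = \frac{\sqrt{2402}}{165738}$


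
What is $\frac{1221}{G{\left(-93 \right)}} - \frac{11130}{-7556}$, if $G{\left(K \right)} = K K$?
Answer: $\frac{17581541}{10891974} \approx 1.6142$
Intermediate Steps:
$G{\left(K \right)} = K^{2}$
$\frac{1221}{G{\left(-93 \right)}} - \frac{11130}{-7556} = \frac{1221}{\left(-93\right)^{2}} - \frac{11130}{-7556} = \frac{1221}{8649} - - \frac{5565}{3778} = 1221 \cdot \frac{1}{8649} + \frac{5565}{3778} = \frac{407}{2883} + \frac{5565}{3778} = \frac{17581541}{10891974}$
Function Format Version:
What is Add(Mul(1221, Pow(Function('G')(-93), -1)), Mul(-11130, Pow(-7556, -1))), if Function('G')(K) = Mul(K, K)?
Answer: Rational(17581541, 10891974) ≈ 1.6142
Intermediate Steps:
Function('G')(K) = Pow(K, 2)
Add(Mul(1221, Pow(Function('G')(-93), -1)), Mul(-11130, Pow(-7556, -1))) = Add(Mul(1221, Pow(Pow(-93, 2), -1)), Mul(-11130, Pow(-7556, -1))) = Add(Mul(1221, Pow(8649, -1)), Mul(-11130, Rational(-1, 7556))) = Add(Mul(1221, Rational(1, 8649)), Rational(5565, 3778)) = Add(Rational(407, 2883), Rational(5565, 3778)) = Rational(17581541, 10891974)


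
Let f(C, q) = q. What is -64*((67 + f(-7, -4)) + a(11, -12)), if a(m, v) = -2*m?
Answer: -2624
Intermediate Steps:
-64*((67 + f(-7, -4)) + a(11, -12)) = -64*((67 - 4) - 2*11) = -64*(63 - 22) = -64*41 = -2624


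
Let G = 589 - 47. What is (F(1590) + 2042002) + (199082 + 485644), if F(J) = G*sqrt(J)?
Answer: 2726728 + 542*sqrt(1590) ≈ 2.7483e+6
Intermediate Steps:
G = 542
F(J) = 542*sqrt(J)
(F(1590) + 2042002) + (199082 + 485644) = (542*sqrt(1590) + 2042002) + (199082 + 485644) = (2042002 + 542*sqrt(1590)) + 684726 = 2726728 + 542*sqrt(1590)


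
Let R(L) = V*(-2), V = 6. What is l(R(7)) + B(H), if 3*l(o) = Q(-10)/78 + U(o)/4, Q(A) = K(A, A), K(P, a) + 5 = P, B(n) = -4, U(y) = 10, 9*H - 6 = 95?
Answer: -42/13 ≈ -3.2308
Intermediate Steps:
H = 101/9 (H = ⅔ + (⅑)*95 = ⅔ + 95/9 = 101/9 ≈ 11.222)
R(L) = -12 (R(L) = 6*(-2) = -12)
K(P, a) = -5 + P
Q(A) = -5 + A
l(o) = 10/13 (l(o) = ((-5 - 10)/78 + 10/4)/3 = (-15*1/78 + 10*(¼))/3 = (-5/26 + 5/2)/3 = (⅓)*(30/13) = 10/13)
l(R(7)) + B(H) = 10/13 - 4 = -42/13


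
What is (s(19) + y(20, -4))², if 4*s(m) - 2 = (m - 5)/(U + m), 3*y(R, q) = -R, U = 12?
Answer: 316969/8649 ≈ 36.648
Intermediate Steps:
y(R, q) = -R/3 (y(R, q) = (-R)/3 = -R/3)
s(m) = ½ + (-5 + m)/(4*(12 + m)) (s(m) = ½ + ((m - 5)/(12 + m))/4 = ½ + ((-5 + m)/(12 + m))/4 = ½ + (-5 + m)/(4*(12 + m)))
(s(19) + y(20, -4))² = ((19 + 3*19)/(4*(12 + 19)) - ⅓*20)² = ((¼)*(19 + 57)/31 - 20/3)² = ((¼)*(1/31)*76 - 20/3)² = (19/31 - 20/3)² = (-563/93)² = 316969/8649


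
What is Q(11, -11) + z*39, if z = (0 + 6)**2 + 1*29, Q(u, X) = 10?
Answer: 2545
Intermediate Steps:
z = 65 (z = 6**2 + 29 = 36 + 29 = 65)
Q(11, -11) + z*39 = 10 + 65*39 = 10 + 2535 = 2545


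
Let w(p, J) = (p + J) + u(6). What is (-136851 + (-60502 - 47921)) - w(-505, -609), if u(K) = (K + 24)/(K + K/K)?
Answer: -1709150/7 ≈ -2.4416e+5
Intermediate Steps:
u(K) = (24 + K)/(1 + K) (u(K) = (24 + K)/(K + 1) = (24 + K)/(1 + K))
w(p, J) = 30/7 + J + p (w(p, J) = (p + J) + (24 + 6)/(1 + 6) = (J + p) + 30/7 = 30/7 + J + p)
(-136851 + (-60502 - 47921)) - w(-505, -609) = (-136851 + (-60502 - 47921)) - (30/7 - 609 - 505) = (-136851 - 108423) - 1*(-7768/7) = -245274 + 7768/7 = -1709150/7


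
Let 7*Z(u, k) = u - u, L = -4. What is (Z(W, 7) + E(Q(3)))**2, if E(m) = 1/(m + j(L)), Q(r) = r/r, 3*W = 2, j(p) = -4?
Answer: 1/9 ≈ 0.11111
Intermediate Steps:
W = 2/3 (W = (1/3)*2 = 2/3 ≈ 0.66667)
Q(r) = 1
Z(u, k) = 0 (Z(u, k) = (u - u)/7 = (1/7)*0 = 0)
E(m) = 1/(-4 + m) (E(m) = 1/(m - 4) = 1/(-4 + m))
(Z(W, 7) + E(Q(3)))**2 = (0 + 1/(-4 + 1))**2 = (0 + 1/(-3))**2 = (0 - 1/3)**2 = (-1/3)**2 = 1/9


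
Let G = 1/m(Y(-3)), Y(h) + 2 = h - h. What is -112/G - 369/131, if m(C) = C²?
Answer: -59057/131 ≈ -450.82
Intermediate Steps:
Y(h) = -2 (Y(h) = -2 + (h - h) = -2 + 0 = -2)
G = ¼ (G = 1/((-2)²) = 1/4 = ¼ ≈ 0.25000)
-112/G - 369/131 = -112/¼ - 369/131 = -112*4 - 369*1/131 = -448 - 369/131 = -59057/131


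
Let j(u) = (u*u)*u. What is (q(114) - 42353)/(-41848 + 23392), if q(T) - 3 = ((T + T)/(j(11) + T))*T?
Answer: 30584879/13334460 ≈ 2.2937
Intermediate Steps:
j(u) = u³ (j(u) = u²*u = u³)
q(T) = 3 + 2*T²/(1331 + T) (q(T) = 3 + ((T + T)/(11³ + T))*T = 3 + ((2*T)/(1331 + T))*T = 3 + (2*T/(1331 + T))*T = 3 + 2*T²/(1331 + T))
(q(114) - 42353)/(-41848 + 23392) = ((3993 + 2*114² + 3*114)/(1331 + 114) - 42353)/(-41848 + 23392) = ((3993 + 2*12996 + 342)/1445 - 42353)/(-18456) = ((3993 + 25992 + 342)/1445 - 42353)*(-1/18456) = ((1/1445)*30327 - 42353)*(-1/18456) = (30327/1445 - 42353)*(-1/18456) = -61169758/1445*(-1/18456) = 30584879/13334460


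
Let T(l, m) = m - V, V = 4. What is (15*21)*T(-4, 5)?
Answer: 315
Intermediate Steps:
T(l, m) = -4 + m (T(l, m) = m - 1*4 = m - 4 = -4 + m)
(15*21)*T(-4, 5) = (15*21)*(-4 + 5) = 315*1 = 315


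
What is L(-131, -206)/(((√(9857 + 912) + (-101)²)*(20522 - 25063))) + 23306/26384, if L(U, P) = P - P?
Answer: 11653/13192 ≈ 0.88334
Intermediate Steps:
L(U, P) = 0
L(-131, -206)/(((√(9857 + 912) + (-101)²)*(20522 - 25063))) + 23306/26384 = 0/(((√(9857 + 912) + (-101)²)*(20522 - 25063))) + 23306/26384 = 0/(((√10769 + 10201)*(-4541))) + 23306*(1/26384) = 0/(((11*√89 + 10201)*(-4541))) + 11653/13192 = 0/(((10201 + 11*√89)*(-4541))) + 11653/13192 = 0/(-46322741 - 49951*√89) + 11653/13192 = 0 + 11653/13192 = 11653/13192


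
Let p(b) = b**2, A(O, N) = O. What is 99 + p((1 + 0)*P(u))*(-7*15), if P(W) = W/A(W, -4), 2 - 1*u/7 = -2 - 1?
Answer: -6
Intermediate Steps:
u = 35 (u = 14 - 7*(-2 - 1) = 14 - 7*(-3) = 14 + 21 = 35)
P(W) = 1 (P(W) = W/W = 1)
99 + p((1 + 0)*P(u))*(-7*15) = 99 + ((1 + 0)*1)**2*(-7*15) = 99 + (1*1)**2*(-105) = 99 + 1**2*(-105) = 99 + 1*(-105) = 99 - 105 = -6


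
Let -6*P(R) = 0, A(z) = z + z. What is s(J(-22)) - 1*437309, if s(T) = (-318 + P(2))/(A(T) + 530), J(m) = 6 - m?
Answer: -128131696/293 ≈ -4.3731e+5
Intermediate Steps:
A(z) = 2*z
P(R) = 0 (P(R) = -⅙*0 = 0)
s(T) = -318/(530 + 2*T) (s(T) = (-318 + 0)/(2*T + 530) = -318/(530 + 2*T))
s(J(-22)) - 1*437309 = -159/(265 + (6 - 1*(-22))) - 1*437309 = -159/(265 + (6 + 22)) - 437309 = -159/(265 + 28) - 437309 = -159/293 - 437309 = -128131696/293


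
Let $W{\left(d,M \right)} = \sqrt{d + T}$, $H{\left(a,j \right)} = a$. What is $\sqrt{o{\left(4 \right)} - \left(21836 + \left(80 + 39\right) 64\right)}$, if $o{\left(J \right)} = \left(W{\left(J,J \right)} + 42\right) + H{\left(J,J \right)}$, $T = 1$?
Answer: $\sqrt{-29406 + \sqrt{5}} \approx 171.48 i$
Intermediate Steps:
$W{\left(d,M \right)} = \sqrt{1 + d}$ ($W{\left(d,M \right)} = \sqrt{d + 1} = \sqrt{1 + d}$)
$o{\left(J \right)} = 42 + J + \sqrt{1 + J}$ ($o{\left(J \right)} = \left(\sqrt{1 + J} + 42\right) + J = \left(42 + \sqrt{1 + J}\right) + J = 42 + J + \sqrt{1 + J}$)
$\sqrt{o{\left(4 \right)} - \left(21836 + \left(80 + 39\right) 64\right)} = \sqrt{\left(42 + 4 + \sqrt{1 + 4}\right) - \left(21836 + \left(80 + 39\right) 64\right)} = \sqrt{\left(42 + 4 + \sqrt{5}\right) - \left(21836 + 119 \cdot 64\right)} = \sqrt{\left(46 + \sqrt{5}\right) - 29452} = \sqrt{-29406 + \sqrt{5}}$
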